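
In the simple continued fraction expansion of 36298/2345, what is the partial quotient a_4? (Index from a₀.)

36298 = 15·2345 + 1123   →  a_0 = 15
2345 = 2·1123 + 99   →  a_1 = 2
1123 = 11·99 + 34   →  a_2 = 11
99 = 2·34 + 31   →  a_3 = 2
34 = 1·31 + 3   →  a_4 = 1

1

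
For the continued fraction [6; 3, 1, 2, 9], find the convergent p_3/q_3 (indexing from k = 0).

69/11

Using pₖ = aₖpₖ₋₁ + pₖ₋₂, qₖ = aₖqₖ₋₁ + qₖ₋₂ (with p₋₁=1, p₋₂=0, q₋₁=0, q₋₂=1):
  k=0: a=6, p=6, q=1
  k=1: a=3, p=19, q=3
  k=2: a=1, p=25, q=4
  k=3: a=2, p=69, q=11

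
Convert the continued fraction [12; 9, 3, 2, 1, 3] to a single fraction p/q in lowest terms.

4165/344

Fold from the inside: start with 3/1.
  1 + 1/3 = 4/3
  2 + 3/4 = 11/4
  3 + 4/11 = 37/11
  9 + 11/37 = 344/37
  12 + 37/344 = 4165/344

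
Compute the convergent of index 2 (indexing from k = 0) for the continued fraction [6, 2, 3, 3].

45/7

Using pₖ = aₖpₖ₋₁ + pₖ₋₂, qₖ = aₖqₖ₋₁ + qₖ₋₂ (with p₋₁=1, p₋₂=0, q₋₁=0, q₋₂=1):
  k=0: a=6, p=6, q=1
  k=1: a=2, p=13, q=2
  k=2: a=3, p=45, q=7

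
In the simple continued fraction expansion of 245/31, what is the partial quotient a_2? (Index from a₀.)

9

245 = 7·31 + 28   →  a_0 = 7
31 = 1·28 + 3   →  a_1 = 1
28 = 9·3 + 1   →  a_2 = 9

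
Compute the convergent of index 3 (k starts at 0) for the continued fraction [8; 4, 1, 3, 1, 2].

Using pₖ = aₖpₖ₋₁ + pₖ₋₂, qₖ = aₖqₖ₋₁ + qₖ₋₂ (with p₋₁=1, p₋₂=0, q₋₁=0, q₋₂=1):
  k=0: a=8, p=8, q=1
  k=1: a=4, p=33, q=4
  k=2: a=1, p=41, q=5
  k=3: a=3, p=156, q=19

156/19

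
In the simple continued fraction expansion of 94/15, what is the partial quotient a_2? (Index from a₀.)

1

94 = 6·15 + 4   →  a_0 = 6
15 = 3·4 + 3   →  a_1 = 3
4 = 1·3 + 1   →  a_2 = 1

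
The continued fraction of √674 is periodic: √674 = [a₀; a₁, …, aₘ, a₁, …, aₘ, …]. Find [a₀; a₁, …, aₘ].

a₀ = ⌊√674⌋ = 25.
With m₀=0, d₀=1 and mₖ₊₁ = dₖaₖ − mₖ, dₖ₊₁ = (n − mₖ₊₁²)/dₖ, aₖ₊₁ = ⌊(a₀+mₖ₊₁)/dₖ₊₁⌋:
  k=1: m=25, d=49, a=1
  k=2: m=24, d=2, a=24
  k=3: m=24, d=49, a=1
  k=4: m=25, d=1, a=50
d=1 and a=2a₀=50 at k=4, so the next step gives (m, d) = (25, 49) again — its k=1 value — and the period has length 4.

[25; 1, 24, 1, 50]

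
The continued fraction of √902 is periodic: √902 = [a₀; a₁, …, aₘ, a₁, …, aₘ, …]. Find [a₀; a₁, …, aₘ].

a₀ = ⌊√902⌋ = 30.
With m₀=0, d₀=1 and mₖ₊₁ = dₖaₖ − mₖ, dₖ₊₁ = (n − mₖ₊₁²)/dₖ, aₖ₊₁ = ⌊(a₀+mₖ₊₁)/dₖ₊₁⌋:
  k=1: m=30, d=2, a=30
  k=2: m=30, d=1, a=60
d=1 and a=2a₀=60 at k=2, so the next step gives (m, d) = (30, 2) again — its k=1 value — and the period has length 2.

[30; 30, 60]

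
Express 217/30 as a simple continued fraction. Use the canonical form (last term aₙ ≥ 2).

[7; 4, 3, 2]

217 = 7·30 + 7
30 = 4·7 + 2
7 = 3·2 + 1
2 = 2·1 + 0  (stop)
So 217/30 = [7; 4, 3, 2].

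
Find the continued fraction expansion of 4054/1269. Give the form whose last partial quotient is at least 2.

[3; 5, 7, 3, 1, 3, 2]

4054 = 3*1269 + 247
1269 = 5*247 + 34
247 = 7*34 + 9
34 = 3*9 + 7
9 = 1*7 + 2
7 = 3*2 + 1
2 = 2*1 + 0  (stop)
So 4054/1269 = [3; 5, 7, 3, 1, 3, 2].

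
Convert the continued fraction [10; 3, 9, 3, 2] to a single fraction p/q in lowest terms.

2085/202

Using pₖ = aₖpₖ₋₁ + pₖ₋₂ and qₖ = aₖqₖ₋₁ + qₖ₋₂:
  k=0: a=10, p=10, q=1
  k=1: a=3, p=31, q=3
  k=2: a=9, p=289, q=28
  k=3: a=3, p=898, q=87
  k=4: a=2, p=2085, q=202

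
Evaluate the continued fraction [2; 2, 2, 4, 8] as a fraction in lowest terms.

Fold from the inside: start with 8/1.
  4 + 1/8 = 33/8
  2 + 8/33 = 74/33
  2 + 33/74 = 181/74
  2 + 74/181 = 436/181

436/181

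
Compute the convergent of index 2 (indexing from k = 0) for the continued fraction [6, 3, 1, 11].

Using pₖ = aₖpₖ₋₁ + pₖ₋₂, qₖ = aₖqₖ₋₁ + qₖ₋₂ (with p₋₁=1, p₋₂=0, q₋₁=0, q₋₂=1):
  k=0: a=6, p=6, q=1
  k=1: a=3, p=19, q=3
  k=2: a=1, p=25, q=4

25/4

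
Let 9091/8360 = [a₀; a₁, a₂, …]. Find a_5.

3

9091 = 1·8360 + 731   →  a_0 = 1
8360 = 11·731 + 319   →  a_1 = 11
731 = 2·319 + 93   →  a_2 = 2
319 = 3·93 + 40   →  a_3 = 3
93 = 2·40 + 13   →  a_4 = 2
40 = 3·13 + 1   →  a_5 = 3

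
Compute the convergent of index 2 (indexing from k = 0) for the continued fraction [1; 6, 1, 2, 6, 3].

Using pₖ = aₖpₖ₋₁ + pₖ₋₂, qₖ = aₖqₖ₋₁ + qₖ₋₂ (with p₋₁=1, p₋₂=0, q₋₁=0, q₋₂=1):
  k=0: a=1, p=1, q=1
  k=1: a=6, p=7, q=6
  k=2: a=1, p=8, q=7

8/7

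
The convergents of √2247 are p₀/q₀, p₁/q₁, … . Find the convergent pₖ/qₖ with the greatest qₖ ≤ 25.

√2247 = [47; 2, 2, 15, 2, 2, 94, …] (period length 6).
Convergents:
  p_0/q_0 = 47/1
  p_1/q_1 = 95/2
  p_2/q_2 = 237/5
  p_3/q_3 = 3650/77
q_2 = 5 ≤ 25 < 77 = q_3, so the answer is 237/5.

237/5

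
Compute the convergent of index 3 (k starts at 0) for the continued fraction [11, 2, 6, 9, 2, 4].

Using pₖ = aₖpₖ₋₁ + pₖ₋₂, qₖ = aₖqₖ₋₁ + qₖ₋₂ (with p₋₁=1, p₋₂=0, q₋₁=0, q₋₂=1):
  k=0: a=11, p=11, q=1
  k=1: a=2, p=23, q=2
  k=2: a=6, p=149, q=13
  k=3: a=9, p=1364, q=119

1364/119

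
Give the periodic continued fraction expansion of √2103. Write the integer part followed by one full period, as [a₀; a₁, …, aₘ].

a₀ = ⌊√2103⌋ = 45.
With m₀=0, d₀=1 and mₖ₊₁ = dₖaₖ − mₖ, dₖ₊₁ = (n − mₖ₊₁²)/dₖ, aₖ₊₁ = ⌊(a₀+mₖ₊₁)/dₖ₊₁⌋:
  k=1: m=45, d=78, a=1
  k=2: m=33, d=13, a=6
  k=3: m=45, d=6, a=15
  k=4: m=45, d=13, a=6
  k=5: m=33, d=78, a=1
  k=6: m=45, d=1, a=90
d=1 and a=2a₀=90 at k=6, so the next step gives (m, d) = (45, 78) again — its k=1 value — and the period has length 6.

[45; 1, 6, 15, 6, 1, 90]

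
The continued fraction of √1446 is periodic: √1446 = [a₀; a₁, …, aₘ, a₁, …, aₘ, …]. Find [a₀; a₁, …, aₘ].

[38; 38, 76]

a₀ = ⌊√1446⌋ = 38.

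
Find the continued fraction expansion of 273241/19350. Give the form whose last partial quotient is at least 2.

273241 = 14×19350 + 2341
19350 = 8×2341 + 622
2341 = 3×622 + 475
622 = 1×475 + 147
475 = 3×147 + 34
147 = 4×34 + 11
34 = 3×11 + 1
11 = 11×1 + 0  (stop)
So 273241/19350 = [14; 8, 3, 1, 3, 4, 3, 11].

[14; 8, 3, 1, 3, 4, 3, 11]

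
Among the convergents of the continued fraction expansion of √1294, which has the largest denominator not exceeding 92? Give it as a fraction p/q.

√1294 = [35; 1, 34, 1, 70, …] (period length 4).
Convergents:
  p_0/q_0 = 35/1
  p_1/q_1 = 36/1
  p_2/q_2 = 1259/35
  p_3/q_3 = 1295/36
  p_4/q_4 = 91909/2555
q_3 = 36 ≤ 92 < 2555 = q_4, so the answer is 1295/36.

1295/36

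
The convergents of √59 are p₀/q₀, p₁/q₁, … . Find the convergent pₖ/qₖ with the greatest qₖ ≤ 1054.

7781/1013

√59 = [7; 1, 2, 7, 2, 1, 14, …] (period length 6).
Convergents:
  p_0/q_0 = 7/1
  p_1/q_1 = 8/1
  p_2/q_2 = 23/3
  p_3/q_3 = 169/22
  p_4/q_4 = 361/47
  p_5/q_5 = 530/69
  p_6/q_6 = 7781/1013
  p_7/q_7 = 8311/1082
q_6 = 1013 ≤ 1054 < 1082 = q_7, so the answer is 7781/1013.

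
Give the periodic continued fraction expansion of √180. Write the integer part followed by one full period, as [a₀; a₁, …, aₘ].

a₀ = ⌊√180⌋ = 13.
With m₀=0, d₀=1 and mₖ₊₁ = dₖaₖ − mₖ, dₖ₊₁ = (n − mₖ₊₁²)/dₖ, aₖ₊₁ = ⌊(a₀+mₖ₊₁)/dₖ₊₁⌋:
  k=1: m=13, d=11, a=2
  k=2: m=9, d=9, a=2
  k=3: m=9, d=11, a=2
  k=4: m=13, d=1, a=26
d=1 and a=2a₀=26 at k=4, so the next step gives (m, d) = (13, 11) again — its k=1 value — and the period has length 4.

[13; 2, 2, 2, 26]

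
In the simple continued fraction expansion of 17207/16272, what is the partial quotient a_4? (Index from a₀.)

17207 = 1·16272 + 935   →  a_0 = 1
16272 = 17·935 + 377   →  a_1 = 17
935 = 2·377 + 181   →  a_2 = 2
377 = 2·181 + 15   →  a_3 = 2
181 = 12·15 + 1   →  a_4 = 12

12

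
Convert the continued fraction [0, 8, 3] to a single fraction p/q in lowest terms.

3/25

Using pₖ = aₖpₖ₋₁ + pₖ₋₂ and qₖ = aₖqₖ₋₁ + qₖ₋₂:
  k=0: a=0, p=0, q=1
  k=1: a=8, p=1, q=8
  k=2: a=3, p=3, q=25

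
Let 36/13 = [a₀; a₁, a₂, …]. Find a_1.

36 = 2·13 + 10   →  a_0 = 2
13 = 1·10 + 3   →  a_1 = 1

1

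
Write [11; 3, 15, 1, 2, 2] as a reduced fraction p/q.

Fold from the inside: start with 2/1.
  2 + 1/2 = 5/2
  1 + 2/5 = 7/5
  15 + 5/7 = 110/7
  3 + 7/110 = 337/110
  11 + 110/337 = 3817/337

3817/337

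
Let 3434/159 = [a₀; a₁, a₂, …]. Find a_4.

3434 = 21·159 + 95   →  a_0 = 21
159 = 1·95 + 64   →  a_1 = 1
95 = 1·64 + 31   →  a_2 = 1
64 = 2·31 + 2   →  a_3 = 2
31 = 15·2 + 1   →  a_4 = 15

15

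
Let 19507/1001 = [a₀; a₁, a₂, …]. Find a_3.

19507 = 19·1001 + 488   →  a_0 = 19
1001 = 2·488 + 25   →  a_1 = 2
488 = 19·25 + 13   →  a_2 = 19
25 = 1·13 + 12   →  a_3 = 1

1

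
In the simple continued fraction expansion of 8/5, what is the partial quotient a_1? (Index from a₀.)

1

8 = 1·5 + 3   →  a_0 = 1
5 = 1·3 + 2   →  a_1 = 1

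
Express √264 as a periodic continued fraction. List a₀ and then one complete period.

[16; 4, 32]

a₀ = ⌊√264⌋ = 16.
With m₀=0, d₀=1 and mₖ₊₁ = dₖaₖ − mₖ, dₖ₊₁ = (n − mₖ₊₁²)/dₖ, aₖ₊₁ = ⌊(a₀+mₖ₊₁)/dₖ₊₁⌋:
  k=1: m=16, d=8, a=4
  k=2: m=16, d=1, a=32
d=1 and a=2a₀=32 at k=2, so the next step gives (m, d) = (16, 8) again — its k=1 value — and the period has length 2.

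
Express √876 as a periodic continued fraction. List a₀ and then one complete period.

[29; 1, 1, 2, 14, 2, 1, 1, 58]

a₀ = ⌊√876⌋ = 29.
With m₀=0, d₀=1 and mₖ₊₁ = dₖaₖ − mₖ, dₖ₊₁ = (n − mₖ₊₁²)/dₖ, aₖ₊₁ = ⌊(a₀+mₖ₊₁)/dₖ₊₁⌋:
  k=1: m=29, d=35, a=1
  k=2: m=6, d=24, a=1
  k=3: m=18, d=23, a=2
  k=4: m=28, d=4, a=14
  k=5: m=28, d=23, a=2
  k=6: m=18, d=24, a=1
  k=7: m=6, d=35, a=1
  k=8: m=29, d=1, a=58
d=1 and a=2a₀=58 at k=8, so the next step gives (m, d) = (29, 35) again — its k=1 value — and the period has length 8.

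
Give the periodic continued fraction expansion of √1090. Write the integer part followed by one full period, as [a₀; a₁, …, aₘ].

a₀ = ⌊√1090⌋ = 33.

[33; 66]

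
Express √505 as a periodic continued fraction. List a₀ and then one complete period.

[22; 2, 8, 2, 44]

a₀ = ⌊√505⌋ = 22.
With m₀=0, d₀=1 and mₖ₊₁ = dₖaₖ − mₖ, dₖ₊₁ = (n − mₖ₊₁²)/dₖ, aₖ₊₁ = ⌊(a₀+mₖ₊₁)/dₖ₊₁⌋:
  k=1: m=22, d=21, a=2
  k=2: m=20, d=5, a=8
  k=3: m=20, d=21, a=2
  k=4: m=22, d=1, a=44
d=1 and a=2a₀=44 at k=4, so the next step gives (m, d) = (22, 21) again — its k=1 value — and the period has length 4.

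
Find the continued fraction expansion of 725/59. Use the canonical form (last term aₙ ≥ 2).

[12; 3, 2, 8]

725 = 12*59 + 17
59 = 3*17 + 8
17 = 2*8 + 1
8 = 8*1 + 0  (stop)
So 725/59 = [12; 3, 2, 8].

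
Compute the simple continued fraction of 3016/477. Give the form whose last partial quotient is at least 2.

[6; 3, 10, 3, 1, 3]

3016 = 6*477 + 154
477 = 3*154 + 15
154 = 10*15 + 4
15 = 3*4 + 3
4 = 1*3 + 1
3 = 3*1 + 0  (stop)
So 3016/477 = [6; 3, 10, 3, 1, 3].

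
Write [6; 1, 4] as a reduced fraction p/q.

Fold from the inside: start with 4/1.
  1 + 1/4 = 5/4
  6 + 4/5 = 34/5

34/5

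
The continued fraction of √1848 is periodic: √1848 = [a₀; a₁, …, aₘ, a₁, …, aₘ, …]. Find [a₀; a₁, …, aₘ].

[42; 1, 84]

a₀ = ⌊√1848⌋ = 42.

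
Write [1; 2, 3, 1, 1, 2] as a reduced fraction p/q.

Fold from the inside: start with 2/1.
  1 + 1/2 = 3/2
  1 + 2/3 = 5/3
  3 + 3/5 = 18/5
  2 + 5/18 = 41/18
  1 + 18/41 = 59/41

59/41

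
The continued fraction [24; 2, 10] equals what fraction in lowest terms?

Fold from the inside: start with 10/1.
  2 + 1/10 = 21/10
  24 + 10/21 = 514/21

514/21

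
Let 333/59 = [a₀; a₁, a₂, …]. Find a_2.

1

333 = 5·59 + 38   →  a_0 = 5
59 = 1·38 + 21   →  a_1 = 1
38 = 1·21 + 17   →  a_2 = 1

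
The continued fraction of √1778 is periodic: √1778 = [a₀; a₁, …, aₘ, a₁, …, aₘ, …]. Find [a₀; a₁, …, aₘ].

a₀ = ⌊√1778⌋ = 42.
With m₀=0, d₀=1 and mₖ₊₁ = dₖaₖ − mₖ, dₖ₊₁ = (n − mₖ₊₁²)/dₖ, aₖ₊₁ = ⌊(a₀+mₖ₊₁)/dₖ₊₁⌋:
  k=1: m=42, d=14, a=6
  k=2: m=42, d=1, a=84
d=1 and a=2a₀=84 at k=2, so the next step gives (m, d) = (42, 14) again — its k=1 value — and the period has length 2.

[42; 6, 84]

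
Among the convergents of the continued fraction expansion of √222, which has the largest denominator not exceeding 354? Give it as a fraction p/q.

√222 = [14; 1, 8, 1, 28, …] (period length 4).
Convergents:
  p_0/q_0 = 14/1
  p_1/q_1 = 15/1
  p_2/q_2 = 134/9
  p_3/q_3 = 149/10
  p_4/q_4 = 4306/289
  p_5/q_5 = 4455/299
  p_6/q_6 = 39946/2681
q_5 = 299 ≤ 354 < 2681 = q_6, so the answer is 4455/299.

4455/299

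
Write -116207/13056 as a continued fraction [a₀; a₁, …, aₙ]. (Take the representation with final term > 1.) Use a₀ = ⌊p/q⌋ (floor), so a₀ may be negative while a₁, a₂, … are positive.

[-9; 10, 15, 12, 3, 2]

-116207 = -9×13056 + 1297
13056 = 10×1297 + 86
1297 = 15×86 + 7
86 = 12×7 + 2
7 = 3×2 + 1
2 = 2×1 + 0  (stop)
So -116207/13056 = [-9; 10, 15, 12, 3, 2].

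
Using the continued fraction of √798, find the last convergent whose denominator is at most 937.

25537/904

√798 = [28; 4, 56, …] (period length 2).
Convergents:
  p_0/q_0 = 28/1
  p_1/q_1 = 113/4
  p_2/q_2 = 6356/225
  p_3/q_3 = 25537/904
  p_4/q_4 = 1436428/50849
q_3 = 904 ≤ 937 < 50849 = q_4, so the answer is 25537/904.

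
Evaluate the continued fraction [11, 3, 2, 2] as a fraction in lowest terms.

192/17

Fold from the inside: start with 2/1.
  2 + 1/2 = 5/2
  3 + 2/5 = 17/5
  11 + 5/17 = 192/17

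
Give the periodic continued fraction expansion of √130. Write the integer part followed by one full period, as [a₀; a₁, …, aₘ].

a₀ = ⌊√130⌋ = 11.
With m₀=0, d₀=1 and mₖ₊₁ = dₖaₖ − mₖ, dₖ₊₁ = (n − mₖ₊₁²)/dₖ, aₖ₊₁ = ⌊(a₀+mₖ₊₁)/dₖ₊₁⌋:
  k=1: m=11, d=9, a=2
  k=2: m=7, d=9, a=2
  k=3: m=11, d=1, a=22
d=1 and a=2a₀=22 at k=3, so the next step gives (m, d) = (11, 9) again — its k=1 value — and the period has length 3.

[11; 2, 2, 22]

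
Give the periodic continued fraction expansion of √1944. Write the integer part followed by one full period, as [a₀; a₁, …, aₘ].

[44; 11, 88]

a₀ = ⌊√1944⌋ = 44.
With m₀=0, d₀=1 and mₖ₊₁ = dₖaₖ − mₖ, dₖ₊₁ = (n − mₖ₊₁²)/dₖ, aₖ₊₁ = ⌊(a₀+mₖ₊₁)/dₖ₊₁⌋:
  k=1: m=44, d=8, a=11
  k=2: m=44, d=1, a=88
d=1 and a=2a₀=88 at k=2, so the next step gives (m, d) = (44, 8) again — its k=1 value — and the period has length 2.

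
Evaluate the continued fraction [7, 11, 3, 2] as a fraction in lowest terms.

Using pₖ = aₖpₖ₋₁ + pₖ₋₂ and qₖ = aₖqₖ₋₁ + qₖ₋₂:
  k=0: a=7, p=7, q=1
  k=1: a=11, p=78, q=11
  k=2: a=3, p=241, q=34
  k=3: a=2, p=560, q=79

560/79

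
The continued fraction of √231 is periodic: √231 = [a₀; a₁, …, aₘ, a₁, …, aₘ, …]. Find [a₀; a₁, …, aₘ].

a₀ = ⌊√231⌋ = 15.
With m₀=0, d₀=1 and mₖ₊₁ = dₖaₖ − mₖ, dₖ₊₁ = (n − mₖ₊₁²)/dₖ, aₖ₊₁ = ⌊(a₀+mₖ₊₁)/dₖ₊₁⌋:
  k=1: m=15, d=6, a=5
  k=2: m=15, d=1, a=30
d=1 and a=2a₀=30 at k=2, so the next step gives (m, d) = (15, 6) again — its k=1 value — and the period has length 2.

[15; 5, 30]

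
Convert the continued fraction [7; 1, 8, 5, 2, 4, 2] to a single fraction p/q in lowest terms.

7899/1001

Using pₖ = aₖpₖ₋₁ + pₖ₋₂ and qₖ = aₖqₖ₋₁ + qₖ₋₂:
  k=0: a=7, p=7, q=1
  k=1: a=1, p=8, q=1
  k=2: a=8, p=71, q=9
  k=3: a=5, p=363, q=46
  k=4: a=2, p=797, q=101
  k=5: a=4, p=3551, q=450
  k=6: a=2, p=7899, q=1001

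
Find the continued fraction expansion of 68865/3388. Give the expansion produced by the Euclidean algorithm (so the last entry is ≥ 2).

68865 = 20×3388 + 1105
3388 = 3×1105 + 73
1105 = 15×73 + 10
73 = 7×10 + 3
10 = 3×3 + 1
3 = 3×1 + 0  (stop)
So 68865/3388 = [20; 3, 15, 7, 3, 3].

[20; 3, 15, 7, 3, 3]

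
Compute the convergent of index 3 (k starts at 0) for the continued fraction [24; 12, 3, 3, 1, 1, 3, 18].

2962/123

Using pₖ = aₖpₖ₋₁ + pₖ₋₂, qₖ = aₖqₖ₋₁ + qₖ₋₂ (with p₋₁=1, p₋₂=0, q₋₁=0, q₋₂=1):
  k=0: a=24, p=24, q=1
  k=1: a=12, p=289, q=12
  k=2: a=3, p=891, q=37
  k=3: a=3, p=2962, q=123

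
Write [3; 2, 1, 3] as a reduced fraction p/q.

37/11

Fold from the inside: start with 3/1.
  1 + 1/3 = 4/3
  2 + 3/4 = 11/4
  3 + 4/11 = 37/11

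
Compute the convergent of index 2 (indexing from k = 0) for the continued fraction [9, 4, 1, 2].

Using pₖ = aₖpₖ₋₁ + pₖ₋₂, qₖ = aₖqₖ₋₁ + qₖ₋₂ (with p₋₁=1, p₋₂=0, q₋₁=0, q₋₂=1):
  k=0: a=9, p=9, q=1
  k=1: a=4, p=37, q=4
  k=2: a=1, p=46, q=5

46/5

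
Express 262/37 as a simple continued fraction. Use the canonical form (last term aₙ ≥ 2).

[7; 12, 3]

262 = 7·37 + 3
37 = 12·3 + 1
3 = 3·1 + 0  (stop)
So 262/37 = [7; 12, 3].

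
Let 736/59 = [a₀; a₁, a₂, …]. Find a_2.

736 = 12·59 + 28   →  a_0 = 12
59 = 2·28 + 3   →  a_1 = 2
28 = 9·3 + 1   →  a_2 = 9

9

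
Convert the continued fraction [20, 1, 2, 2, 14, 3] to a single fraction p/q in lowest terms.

6421/310

Fold from the inside: start with 3/1.
  14 + 1/3 = 43/3
  2 + 3/43 = 89/43
  2 + 43/89 = 221/89
  1 + 89/221 = 310/221
  20 + 221/310 = 6421/310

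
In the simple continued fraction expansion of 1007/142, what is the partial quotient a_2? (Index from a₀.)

1

1007 = 7·142 + 13   →  a_0 = 7
142 = 10·13 + 12   →  a_1 = 10
13 = 1·12 + 1   →  a_2 = 1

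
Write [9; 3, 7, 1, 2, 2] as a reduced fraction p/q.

1575/169

Fold from the inside: start with 2/1.
  2 + 1/2 = 5/2
  1 + 2/5 = 7/5
  7 + 5/7 = 54/7
  3 + 7/54 = 169/54
  9 + 54/169 = 1575/169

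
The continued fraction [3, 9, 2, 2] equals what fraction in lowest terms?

146/47

Fold from the inside: start with 2/1.
  2 + 1/2 = 5/2
  9 + 2/5 = 47/5
  3 + 5/47 = 146/47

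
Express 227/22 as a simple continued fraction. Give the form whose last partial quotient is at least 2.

[10; 3, 7]

227 = 10·22 + 7
22 = 3·7 + 1
7 = 7·1 + 0  (stop)
So 227/22 = [10; 3, 7].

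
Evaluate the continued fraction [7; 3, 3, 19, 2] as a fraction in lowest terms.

Fold from the inside: start with 2/1.
  19 + 1/2 = 39/2
  3 + 2/39 = 119/39
  3 + 39/119 = 396/119
  7 + 119/396 = 2891/396

2891/396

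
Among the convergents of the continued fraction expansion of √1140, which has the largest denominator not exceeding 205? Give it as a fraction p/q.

√1140 = [33; 1, 3, 4, 3, 1, 66, …] (period length 6).
Convergents:
  p_0/q_0 = 33/1
  p_1/q_1 = 34/1
  p_2/q_2 = 135/4
  p_3/q_3 = 574/17
  p_4/q_4 = 1857/55
  p_5/q_5 = 2431/72
  p_6/q_6 = 162303/4807
q_5 = 72 ≤ 205 < 4807 = q_6, so the answer is 2431/72.

2431/72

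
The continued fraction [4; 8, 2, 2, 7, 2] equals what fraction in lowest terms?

2735/664

Using pₖ = aₖpₖ₋₁ + pₖ₋₂ and qₖ = aₖqₖ₋₁ + qₖ₋₂:
  k=0: a=4, p=4, q=1
  k=1: a=8, p=33, q=8
  k=2: a=2, p=70, q=17
  k=3: a=2, p=173, q=42
  k=4: a=7, p=1281, q=311
  k=5: a=2, p=2735, q=664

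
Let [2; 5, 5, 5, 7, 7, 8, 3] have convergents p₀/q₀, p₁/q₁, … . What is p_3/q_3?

Using pₖ = aₖpₖ₋₁ + pₖ₋₂, qₖ = aₖqₖ₋₁ + qₖ₋₂ (with p₋₁=1, p₋₂=0, q₋₁=0, q₋₂=1):
  k=0: a=2, p=2, q=1
  k=1: a=5, p=11, q=5
  k=2: a=5, p=57, q=26
  k=3: a=5, p=296, q=135

296/135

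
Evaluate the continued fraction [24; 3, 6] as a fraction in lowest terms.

Using pₖ = aₖpₖ₋₁ + pₖ₋₂ and qₖ = aₖqₖ₋₁ + qₖ₋₂:
  k=0: a=24, p=24, q=1
  k=1: a=3, p=73, q=3
  k=2: a=6, p=462, q=19

462/19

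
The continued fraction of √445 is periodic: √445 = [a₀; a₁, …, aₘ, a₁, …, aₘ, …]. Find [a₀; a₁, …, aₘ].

[21; 10, 1, 1, 10, 42]

a₀ = ⌊√445⌋ = 21.
With m₀=0, d₀=1 and mₖ₊₁ = dₖaₖ − mₖ, dₖ₊₁ = (n − mₖ₊₁²)/dₖ, aₖ₊₁ = ⌊(a₀+mₖ₊₁)/dₖ₊₁⌋:
  k=1: m=21, d=4, a=10
  k=2: m=19, d=21, a=1
  k=3: m=2, d=21, a=1
  k=4: m=19, d=4, a=10
  k=5: m=21, d=1, a=42
d=1 and a=2a₀=42 at k=5, so the next step gives (m, d) = (21, 4) again — its k=1 value — and the period has length 5.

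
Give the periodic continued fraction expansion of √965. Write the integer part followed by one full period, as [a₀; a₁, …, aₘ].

[31; 15, 1, 1, 15, 62]

a₀ = ⌊√965⌋ = 31.
With m₀=0, d₀=1 and mₖ₊₁ = dₖaₖ − mₖ, dₖ₊₁ = (n − mₖ₊₁²)/dₖ, aₖ₊₁ = ⌊(a₀+mₖ₊₁)/dₖ₊₁⌋:
  k=1: m=31, d=4, a=15
  k=2: m=29, d=31, a=1
  k=3: m=2, d=31, a=1
  k=4: m=29, d=4, a=15
  k=5: m=31, d=1, a=62
d=1 and a=2a₀=62 at k=5, so the next step gives (m, d) = (31, 4) again — its k=1 value — and the period has length 5.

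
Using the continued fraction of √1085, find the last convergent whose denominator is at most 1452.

√1085 = [32; 1, 15, 2, 15, 1, 64, …] (period length 6).
Convergents:
  p_0/q_0 = 32/1
  p_1/q_1 = 33/1
  p_2/q_2 = 527/16
  p_3/q_3 = 1087/33
  p_4/q_4 = 16832/511
  p_5/q_5 = 17919/544
  p_6/q_6 = 1163648/35327
q_5 = 544 ≤ 1452 < 35327 = q_6, so the answer is 17919/544.

17919/544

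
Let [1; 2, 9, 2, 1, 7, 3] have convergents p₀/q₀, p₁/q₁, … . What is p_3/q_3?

59/40

Using pₖ = aₖpₖ₋₁ + pₖ₋₂, qₖ = aₖqₖ₋₁ + qₖ₋₂ (with p₋₁=1, p₋₂=0, q₋₁=0, q₋₂=1):
  k=0: a=1, p=1, q=1
  k=1: a=2, p=3, q=2
  k=2: a=9, p=28, q=19
  k=3: a=2, p=59, q=40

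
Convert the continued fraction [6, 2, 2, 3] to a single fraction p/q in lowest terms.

109/17

Using pₖ = aₖpₖ₋₁ + pₖ₋₂ and qₖ = aₖqₖ₋₁ + qₖ₋₂:
  k=0: a=6, p=6, q=1
  k=1: a=2, p=13, q=2
  k=2: a=2, p=32, q=5
  k=3: a=3, p=109, q=17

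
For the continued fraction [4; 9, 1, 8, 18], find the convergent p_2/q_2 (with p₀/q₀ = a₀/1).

Using pₖ = aₖpₖ₋₁ + pₖ₋₂, qₖ = aₖqₖ₋₁ + qₖ₋₂ (with p₋₁=1, p₋₂=0, q₋₁=0, q₋₂=1):
  k=0: a=4, p=4, q=1
  k=1: a=9, p=37, q=9
  k=2: a=1, p=41, q=10

41/10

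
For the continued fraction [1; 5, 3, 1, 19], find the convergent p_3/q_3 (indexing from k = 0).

Using pₖ = aₖpₖ₋₁ + pₖ₋₂, qₖ = aₖqₖ₋₁ + qₖ₋₂ (with p₋₁=1, p₋₂=0, q₋₁=0, q₋₂=1):
  k=0: a=1, p=1, q=1
  k=1: a=5, p=6, q=5
  k=2: a=3, p=19, q=16
  k=3: a=1, p=25, q=21

25/21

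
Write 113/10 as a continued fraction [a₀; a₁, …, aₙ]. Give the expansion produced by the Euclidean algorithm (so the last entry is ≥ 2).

113 = 11*10 + 3
10 = 3*3 + 1
3 = 3*1 + 0  (stop)
So 113/10 = [11; 3, 3].

[11; 3, 3]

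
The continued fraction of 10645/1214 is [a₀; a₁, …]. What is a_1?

10645 = 8·1214 + 933   →  a_0 = 8
1214 = 1·933 + 281   →  a_1 = 1

1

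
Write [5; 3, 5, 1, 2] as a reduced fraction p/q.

287/54

Fold from the inside: start with 2/1.
  1 + 1/2 = 3/2
  5 + 2/3 = 17/3
  3 + 3/17 = 54/17
  5 + 17/54 = 287/54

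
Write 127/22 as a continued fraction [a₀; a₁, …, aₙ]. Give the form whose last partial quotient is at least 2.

[5; 1, 3, 2, 2]

127 = 5·22 + 17
22 = 1·17 + 5
17 = 3·5 + 2
5 = 2·2 + 1
2 = 2·1 + 0  (stop)
So 127/22 = [5; 1, 3, 2, 2].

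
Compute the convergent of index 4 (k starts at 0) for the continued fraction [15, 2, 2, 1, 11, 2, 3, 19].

Using pₖ = aₖpₖ₋₁ + pₖ₋₂, qₖ = aₖqₖ₋₁ + qₖ₋₂ (with p₋₁=1, p₋₂=0, q₋₁=0, q₋₂=1):
  k=0: a=15, p=15, q=1
  k=1: a=2, p=31, q=2
  k=2: a=2, p=77, q=5
  k=3: a=1, p=108, q=7
  k=4: a=11, p=1265, q=82

1265/82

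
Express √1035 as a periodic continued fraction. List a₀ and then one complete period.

a₀ = ⌊√1035⌋ = 32.
With m₀=0, d₀=1 and mₖ₊₁ = dₖaₖ − mₖ, dₖ₊₁ = (n − mₖ₊₁²)/dₖ, aₖ₊₁ = ⌊(a₀+mₖ₊₁)/dₖ₊₁⌋:
  k=1: m=32, d=11, a=5
  k=2: m=23, d=46, a=1
  k=3: m=23, d=11, a=5
  k=4: m=32, d=1, a=64
d=1 and a=2a₀=64 at k=4, so the next step gives (m, d) = (32, 11) again — its k=1 value — and the period has length 4.

[32; 5, 1, 5, 64]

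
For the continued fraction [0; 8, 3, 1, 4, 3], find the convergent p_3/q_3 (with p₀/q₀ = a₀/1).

4/33

Using pₖ = aₖpₖ₋₁ + pₖ₋₂, qₖ = aₖqₖ₋₁ + qₖ₋₂ (with p₋₁=1, p₋₂=0, q₋₁=0, q₋₂=1):
  k=0: a=0, p=0, q=1
  k=1: a=8, p=1, q=8
  k=2: a=3, p=3, q=25
  k=3: a=1, p=4, q=33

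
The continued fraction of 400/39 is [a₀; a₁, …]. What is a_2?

1

400 = 10·39 + 10   →  a_0 = 10
39 = 3·10 + 9   →  a_1 = 3
10 = 1·9 + 1   →  a_2 = 1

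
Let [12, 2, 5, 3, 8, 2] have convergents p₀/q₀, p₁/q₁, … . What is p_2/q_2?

137/11

Using pₖ = aₖpₖ₋₁ + pₖ₋₂, qₖ = aₖqₖ₋₁ + qₖ₋₂ (with p₋₁=1, p₋₂=0, q₋₁=0, q₋₂=1):
  k=0: a=12, p=12, q=1
  k=1: a=2, p=25, q=2
  k=2: a=5, p=137, q=11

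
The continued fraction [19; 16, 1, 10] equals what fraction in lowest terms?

3545/186

Fold from the inside: start with 10/1.
  1 + 1/10 = 11/10
  16 + 10/11 = 186/11
  19 + 11/186 = 3545/186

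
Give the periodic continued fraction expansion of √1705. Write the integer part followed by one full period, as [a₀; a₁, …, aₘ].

[41; 3, 2, 3, 82]

a₀ = ⌊√1705⌋ = 41.
With m₀=0, d₀=1 and mₖ₊₁ = dₖaₖ − mₖ, dₖ₊₁ = (n − mₖ₊₁²)/dₖ, aₖ₊₁ = ⌊(a₀+mₖ₊₁)/dₖ₊₁⌋:
  k=1: m=41, d=24, a=3
  k=2: m=31, d=31, a=2
  k=3: m=31, d=24, a=3
  k=4: m=41, d=1, a=82
d=1 and a=2a₀=82 at k=4, so the next step gives (m, d) = (41, 24) again — its k=1 value — and the period has length 4.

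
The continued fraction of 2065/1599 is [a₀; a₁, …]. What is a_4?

7

2065 = 1·1599 + 466   →  a_0 = 1
1599 = 3·466 + 201   →  a_1 = 3
466 = 2·201 + 64   →  a_2 = 2
201 = 3·64 + 9   →  a_3 = 3
64 = 7·9 + 1   →  a_4 = 7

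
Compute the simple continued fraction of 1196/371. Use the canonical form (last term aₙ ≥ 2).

1196 = 3*371 + 83
371 = 4*83 + 39
83 = 2*39 + 5
39 = 7*5 + 4
5 = 1*4 + 1
4 = 4*1 + 0  (stop)
So 1196/371 = [3; 4, 2, 7, 1, 4].

[3; 4, 2, 7, 1, 4]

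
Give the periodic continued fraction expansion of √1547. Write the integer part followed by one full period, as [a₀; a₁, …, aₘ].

a₀ = ⌊√1547⌋ = 39.
With m₀=0, d₀=1 and mₖ₊₁ = dₖaₖ − mₖ, dₖ₊₁ = (n − mₖ₊₁²)/dₖ, aₖ₊₁ = ⌊(a₀+mₖ₊₁)/dₖ₊₁⌋:
  k=1: m=39, d=26, a=3
  k=2: m=39, d=1, a=78
d=1 and a=2a₀=78 at k=2, so the next step gives (m, d) = (39, 26) again — its k=1 value — and the period has length 2.

[39; 3, 78]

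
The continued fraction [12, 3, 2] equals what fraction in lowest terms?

86/7

Using pₖ = aₖpₖ₋₁ + pₖ₋₂ and qₖ = aₖqₖ₋₁ + qₖ₋₂:
  k=0: a=12, p=12, q=1
  k=1: a=3, p=37, q=3
  k=2: a=2, p=86, q=7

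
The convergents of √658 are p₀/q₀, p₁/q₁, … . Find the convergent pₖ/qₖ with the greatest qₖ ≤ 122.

√658 = [25; 1, 1, 1, 6, 1, 1, 1, 50, …] (period length 8).
Convergents:
  p_0/q_0 = 25/1
  p_1/q_1 = 26/1
  p_2/q_2 = 51/2
  p_3/q_3 = 77/3
  p_4/q_4 = 513/20
  p_5/q_5 = 590/23
  p_6/q_6 = 1103/43
  p_7/q_7 = 1693/66
  p_8/q_8 = 85753/3343
q_7 = 66 ≤ 122 < 3343 = q_8, so the answer is 1693/66.

1693/66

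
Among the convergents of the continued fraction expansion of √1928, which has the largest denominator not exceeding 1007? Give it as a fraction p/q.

42460/967

√1928 = [43; 1, 9, 1, 86, …] (period length 4).
Convergents:
  p_0/q_0 = 43/1
  p_1/q_1 = 44/1
  p_2/q_2 = 439/10
  p_3/q_3 = 483/11
  p_4/q_4 = 41977/956
  p_5/q_5 = 42460/967
  p_6/q_6 = 424117/9659
q_5 = 967 ≤ 1007 < 9659 = q_6, so the answer is 42460/967.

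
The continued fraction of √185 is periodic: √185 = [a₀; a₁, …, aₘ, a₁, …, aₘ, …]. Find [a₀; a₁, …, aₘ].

[13; 1, 1, 1, 1, 26]

a₀ = ⌊√185⌋ = 13.
With m₀=0, d₀=1 and mₖ₊₁ = dₖaₖ − mₖ, dₖ₊₁ = (n − mₖ₊₁²)/dₖ, aₖ₊₁ = ⌊(a₀+mₖ₊₁)/dₖ₊₁⌋:
  k=1: m=13, d=16, a=1
  k=2: m=3, d=11, a=1
  k=3: m=8, d=11, a=1
  k=4: m=3, d=16, a=1
  k=5: m=13, d=1, a=26
d=1 and a=2a₀=26 at k=5, so the next step gives (m, d) = (13, 16) again — its k=1 value — and the period has length 5.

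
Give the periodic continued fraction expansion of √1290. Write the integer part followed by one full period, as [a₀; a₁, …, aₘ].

[35; 1, 10, 1, 70]

a₀ = ⌊√1290⌋ = 35.
With m₀=0, d₀=1 and mₖ₊₁ = dₖaₖ − mₖ, dₖ₊₁ = (n − mₖ₊₁²)/dₖ, aₖ₊₁ = ⌊(a₀+mₖ₊₁)/dₖ₊₁⌋:
  k=1: m=35, d=65, a=1
  k=2: m=30, d=6, a=10
  k=3: m=30, d=65, a=1
  k=4: m=35, d=1, a=70
d=1 and a=2a₀=70 at k=4, so the next step gives (m, d) = (35, 65) again — its k=1 value — and the period has length 4.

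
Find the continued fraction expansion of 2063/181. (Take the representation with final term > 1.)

[11; 2, 1, 1, 17, 2]

2063 = 11·181 + 72
181 = 2·72 + 37
72 = 1·37 + 35
37 = 1·35 + 2
35 = 17·2 + 1
2 = 2·1 + 0  (stop)
So 2063/181 = [11; 2, 1, 1, 17, 2].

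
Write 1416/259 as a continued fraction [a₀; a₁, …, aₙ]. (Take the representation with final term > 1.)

1416 = 5*259 + 121
259 = 2*121 + 17
121 = 7*17 + 2
17 = 8*2 + 1
2 = 2*1 + 0  (stop)
So 1416/259 = [5; 2, 7, 8, 2].

[5; 2, 7, 8, 2]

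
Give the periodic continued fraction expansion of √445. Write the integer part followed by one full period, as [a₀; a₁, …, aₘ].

[21; 10, 1, 1, 10, 42]

a₀ = ⌊√445⌋ = 21.
With m₀=0, d₀=1 and mₖ₊₁ = dₖaₖ − mₖ, dₖ₊₁ = (n − mₖ₊₁²)/dₖ, aₖ₊₁ = ⌊(a₀+mₖ₊₁)/dₖ₊₁⌋:
  k=1: m=21, d=4, a=10
  k=2: m=19, d=21, a=1
  k=3: m=2, d=21, a=1
  k=4: m=19, d=4, a=10
  k=5: m=21, d=1, a=42
d=1 and a=2a₀=42 at k=5, so the next step gives (m, d) = (21, 4) again — its k=1 value — and the period has length 5.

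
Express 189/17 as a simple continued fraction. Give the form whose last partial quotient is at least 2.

[11; 8, 2]

189 = 11*17 + 2
17 = 8*2 + 1
2 = 2*1 + 0  (stop)
So 189/17 = [11; 8, 2].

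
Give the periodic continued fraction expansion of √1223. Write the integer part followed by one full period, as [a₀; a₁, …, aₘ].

[34; 1, 33, 1, 68]

a₀ = ⌊√1223⌋ = 34.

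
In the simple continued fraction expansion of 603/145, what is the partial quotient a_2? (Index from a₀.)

603 = 4·145 + 23   →  a_0 = 4
145 = 6·23 + 7   →  a_1 = 6
23 = 3·7 + 2   →  a_2 = 3

3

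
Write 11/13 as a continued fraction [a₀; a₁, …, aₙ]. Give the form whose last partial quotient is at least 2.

[0; 1, 5, 2]

11 = 0·13 + 11
13 = 1·11 + 2
11 = 5·2 + 1
2 = 2·1 + 0  (stop)
So 11/13 = [0; 1, 5, 2].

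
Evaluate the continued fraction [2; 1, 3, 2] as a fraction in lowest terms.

Fold from the inside: start with 2/1.
  3 + 1/2 = 7/2
  1 + 2/7 = 9/7
  2 + 7/9 = 25/9

25/9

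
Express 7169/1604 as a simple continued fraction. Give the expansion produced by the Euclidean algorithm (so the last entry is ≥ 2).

[4; 2, 7, 1, 2, 6, 5]

7169 = 4×1604 + 753
1604 = 2×753 + 98
753 = 7×98 + 67
98 = 1×67 + 31
67 = 2×31 + 5
31 = 6×5 + 1
5 = 5×1 + 0  (stop)
So 7169/1604 = [4; 2, 7, 1, 2, 6, 5].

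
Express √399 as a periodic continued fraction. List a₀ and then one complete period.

[19; 1, 38]

a₀ = ⌊√399⌋ = 19.
With m₀=0, d₀=1 and mₖ₊₁ = dₖaₖ − mₖ, dₖ₊₁ = (n − mₖ₊₁²)/dₖ, aₖ₊₁ = ⌊(a₀+mₖ₊₁)/dₖ₊₁⌋:
  k=1: m=19, d=38, a=1
  k=2: m=19, d=1, a=38
d=1 and a=2a₀=38 at k=2, so the next step gives (m, d) = (19, 38) again — its k=1 value — and the period has length 2.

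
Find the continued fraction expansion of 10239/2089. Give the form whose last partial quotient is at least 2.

10239 = 4×2089 + 1883
2089 = 1×1883 + 206
1883 = 9×206 + 29
206 = 7×29 + 3
29 = 9×3 + 2
3 = 1×2 + 1
2 = 2×1 + 0  (stop)
So 10239/2089 = [4; 1, 9, 7, 9, 1, 2].

[4; 1, 9, 7, 9, 1, 2]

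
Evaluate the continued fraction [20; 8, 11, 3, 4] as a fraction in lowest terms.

23927/1189

Fold from the inside: start with 4/1.
  3 + 1/4 = 13/4
  11 + 4/13 = 147/13
  8 + 13/147 = 1189/147
  20 + 147/1189 = 23927/1189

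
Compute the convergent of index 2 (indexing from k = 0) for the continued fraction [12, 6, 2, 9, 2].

Using pₖ = aₖpₖ₋₁ + pₖ₋₂, qₖ = aₖqₖ₋₁ + qₖ₋₂ (with p₋₁=1, p₋₂=0, q₋₁=0, q₋₂=1):
  k=0: a=12, p=12, q=1
  k=1: a=6, p=73, q=6
  k=2: a=2, p=158, q=13

158/13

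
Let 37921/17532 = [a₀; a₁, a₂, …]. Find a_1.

37921 = 2·17532 + 2857   →  a_0 = 2
17532 = 6·2857 + 390   →  a_1 = 6

6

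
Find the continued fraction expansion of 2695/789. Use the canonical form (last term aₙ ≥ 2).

2695 = 3*789 + 328
789 = 2*328 + 133
328 = 2*133 + 62
133 = 2*62 + 9
62 = 6*9 + 8
9 = 1*8 + 1
8 = 8*1 + 0  (stop)
So 2695/789 = [3; 2, 2, 2, 6, 1, 8].

[3; 2, 2, 2, 6, 1, 8]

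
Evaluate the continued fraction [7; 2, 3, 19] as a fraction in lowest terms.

Fold from the inside: start with 19/1.
  3 + 1/19 = 58/19
  2 + 19/58 = 135/58
  7 + 58/135 = 1003/135

1003/135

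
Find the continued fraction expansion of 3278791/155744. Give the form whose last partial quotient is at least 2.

[21; 19, 14, 3, 3, 3, 17]

3278791 = 21×155744 + 8167
155744 = 19×8167 + 571
8167 = 14×571 + 173
571 = 3×173 + 52
173 = 3×52 + 17
52 = 3×17 + 1
17 = 17×1 + 0  (stop)
So 3278791/155744 = [21; 19, 14, 3, 3, 3, 17].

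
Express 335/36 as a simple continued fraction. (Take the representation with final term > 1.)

[9; 3, 3, 1, 2]

335 = 9·36 + 11
36 = 3·11 + 3
11 = 3·3 + 2
3 = 1·2 + 1
2 = 2·1 + 0  (stop)
So 335/36 = [9; 3, 3, 1, 2].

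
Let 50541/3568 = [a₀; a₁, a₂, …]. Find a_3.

3

50541 = 14·3568 + 589   →  a_0 = 14
3568 = 6·589 + 34   →  a_1 = 6
589 = 17·34 + 11   →  a_2 = 17
34 = 3·11 + 1   →  a_3 = 3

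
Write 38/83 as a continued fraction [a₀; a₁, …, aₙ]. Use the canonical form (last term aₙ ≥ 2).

38 = 0×83 + 38
83 = 2×38 + 7
38 = 5×7 + 3
7 = 2×3 + 1
3 = 3×1 + 0  (stop)
So 38/83 = [0; 2, 5, 2, 3].

[0; 2, 5, 2, 3]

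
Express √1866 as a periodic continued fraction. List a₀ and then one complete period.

[43; 5, 14, 5, 86]

a₀ = ⌊√1866⌋ = 43.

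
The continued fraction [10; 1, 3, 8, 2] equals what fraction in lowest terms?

Fold from the inside: start with 2/1.
  8 + 1/2 = 17/2
  3 + 2/17 = 53/17
  1 + 17/53 = 70/53
  10 + 53/70 = 753/70

753/70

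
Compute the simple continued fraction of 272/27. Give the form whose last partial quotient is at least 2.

272 = 10×27 + 2
27 = 13×2 + 1
2 = 2×1 + 0  (stop)
So 272/27 = [10; 13, 2].

[10; 13, 2]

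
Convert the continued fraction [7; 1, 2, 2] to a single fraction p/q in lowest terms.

Fold from the inside: start with 2/1.
  2 + 1/2 = 5/2
  1 + 2/5 = 7/5
  7 + 5/7 = 54/7

54/7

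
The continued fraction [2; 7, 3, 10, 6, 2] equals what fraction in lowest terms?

Fold from the inside: start with 2/1.
  6 + 1/2 = 13/2
  10 + 2/13 = 132/13
  3 + 13/132 = 409/132
  7 + 132/409 = 2995/409
  2 + 409/2995 = 6399/2995

6399/2995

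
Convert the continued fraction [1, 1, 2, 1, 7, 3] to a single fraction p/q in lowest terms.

Fold from the inside: start with 3/1.
  7 + 1/3 = 22/3
  1 + 3/22 = 25/22
  2 + 22/25 = 72/25
  1 + 25/72 = 97/72
  1 + 72/97 = 169/97

169/97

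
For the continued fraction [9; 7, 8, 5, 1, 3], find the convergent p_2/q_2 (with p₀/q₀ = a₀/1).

521/57

Using pₖ = aₖpₖ₋₁ + pₖ₋₂, qₖ = aₖqₖ₋₁ + qₖ₋₂ (with p₋₁=1, p₋₂=0, q₋₁=0, q₋₂=1):
  k=0: a=9, p=9, q=1
  k=1: a=7, p=64, q=7
  k=2: a=8, p=521, q=57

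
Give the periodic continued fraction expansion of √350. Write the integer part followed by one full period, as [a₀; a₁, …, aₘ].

a₀ = ⌊√350⌋ = 18.
With m₀=0, d₀=1 and mₖ₊₁ = dₖaₖ − mₖ, dₖ₊₁ = (n − mₖ₊₁²)/dₖ, aₖ₊₁ = ⌊(a₀+mₖ₊₁)/dₖ₊₁⌋:
  k=1: m=18, d=26, a=1
  k=2: m=8, d=11, a=2
  k=3: m=14, d=14, a=2
  k=4: m=14, d=11, a=2
  k=5: m=8, d=26, a=1
  k=6: m=18, d=1, a=36
d=1 and a=2a₀=36 at k=6, so the next step gives (m, d) = (18, 26) again — its k=1 value — and the period has length 6.

[18; 1, 2, 2, 2, 1, 36]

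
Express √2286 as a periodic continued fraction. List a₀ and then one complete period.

a₀ = ⌊√2286⌋ = 47.
With m₀=0, d₀=1 and mₖ₊₁ = dₖaₖ − mₖ, dₖ₊₁ = (n − mₖ₊₁²)/dₖ, aₖ₊₁ = ⌊(a₀+mₖ₊₁)/dₖ₊₁⌋:
  k=1: m=47, d=77, a=1
  k=2: m=30, d=18, a=4
  k=3: m=42, d=29, a=3
  k=4: m=45, d=9, a=10
  k=5: m=45, d=29, a=3
  k=6: m=42, d=18, a=4
  k=7: m=30, d=77, a=1
  k=8: m=47, d=1, a=94
d=1 and a=2a₀=94 at k=8, so the next step gives (m, d) = (47, 77) again — its k=1 value — and the period has length 8.

[47; 1, 4, 3, 10, 3, 4, 1, 94]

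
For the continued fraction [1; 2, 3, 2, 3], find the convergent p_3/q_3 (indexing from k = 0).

Using pₖ = aₖpₖ₋₁ + pₖ₋₂, qₖ = aₖqₖ₋₁ + qₖ₋₂ (with p₋₁=1, p₋₂=0, q₋₁=0, q₋₂=1):
  k=0: a=1, p=1, q=1
  k=1: a=2, p=3, q=2
  k=2: a=3, p=10, q=7
  k=3: a=2, p=23, q=16

23/16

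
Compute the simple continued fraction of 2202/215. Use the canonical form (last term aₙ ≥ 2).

[10; 4, 7, 2, 3]

2202 = 10×215 + 52
215 = 4×52 + 7
52 = 7×7 + 3
7 = 2×3 + 1
3 = 3×1 + 0  (stop)
So 2202/215 = [10; 4, 7, 2, 3].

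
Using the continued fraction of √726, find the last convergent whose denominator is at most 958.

√726 = [26; 1, 16, 1, 52, …] (period length 4).
Convergents:
  p_0/q_0 = 26/1
  p_1/q_1 = 27/1
  p_2/q_2 = 458/17
  p_3/q_3 = 485/18
  p_4/q_4 = 25678/953
  p_5/q_5 = 26163/971
q_4 = 953 ≤ 958 < 971 = q_5, so the answer is 25678/953.

25678/953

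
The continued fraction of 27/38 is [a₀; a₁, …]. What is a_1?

1

27 = 0·38 + 27   →  a_0 = 0
38 = 1·27 + 11   →  a_1 = 1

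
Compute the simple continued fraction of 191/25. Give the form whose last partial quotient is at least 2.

191 = 7×25 + 16
25 = 1×16 + 9
16 = 1×9 + 7
9 = 1×7 + 2
7 = 3×2 + 1
2 = 2×1 + 0  (stop)
So 191/25 = [7; 1, 1, 1, 3, 2].

[7; 1, 1, 1, 3, 2]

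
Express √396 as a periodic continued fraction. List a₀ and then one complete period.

[19; 1, 8, 1, 38]

a₀ = ⌊√396⌋ = 19.
With m₀=0, d₀=1 and mₖ₊₁ = dₖaₖ − mₖ, dₖ₊₁ = (n − mₖ₊₁²)/dₖ, aₖ₊₁ = ⌊(a₀+mₖ₊₁)/dₖ₊₁⌋:
  k=1: m=19, d=35, a=1
  k=2: m=16, d=4, a=8
  k=3: m=16, d=35, a=1
  k=4: m=19, d=1, a=38
d=1 and a=2a₀=38 at k=4, so the next step gives (m, d) = (19, 35) again — its k=1 value — and the period has length 4.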